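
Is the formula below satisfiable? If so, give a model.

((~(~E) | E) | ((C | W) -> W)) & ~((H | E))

W = True; C = False; E = False; H = False

  (~(~E) | E) | ((C | W) -> W) = True
    ~(~E) | E = False
      ~(~E) = False
        ~E = True
    (C | W) -> W = True
      C | W = True
  ~((H | E)) = True
    H | E = False
Both conjuncts True, so the formula holds.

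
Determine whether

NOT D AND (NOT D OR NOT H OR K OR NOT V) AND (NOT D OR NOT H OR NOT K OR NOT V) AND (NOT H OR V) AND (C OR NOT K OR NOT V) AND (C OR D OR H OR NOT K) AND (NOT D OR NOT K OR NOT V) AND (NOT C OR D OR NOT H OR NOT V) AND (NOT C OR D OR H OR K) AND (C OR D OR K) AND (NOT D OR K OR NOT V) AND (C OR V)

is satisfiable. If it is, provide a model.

Unit clause (NOT D) forces D = False.
Set V = False.
  then (NOT H OR V) forces H = False.
  then (C OR V) forces C = True.
  then (NOT C OR D OR H OR K) forces K = True.
All clauses satisfied.

V=F, H=F, K=T, C=T, D=F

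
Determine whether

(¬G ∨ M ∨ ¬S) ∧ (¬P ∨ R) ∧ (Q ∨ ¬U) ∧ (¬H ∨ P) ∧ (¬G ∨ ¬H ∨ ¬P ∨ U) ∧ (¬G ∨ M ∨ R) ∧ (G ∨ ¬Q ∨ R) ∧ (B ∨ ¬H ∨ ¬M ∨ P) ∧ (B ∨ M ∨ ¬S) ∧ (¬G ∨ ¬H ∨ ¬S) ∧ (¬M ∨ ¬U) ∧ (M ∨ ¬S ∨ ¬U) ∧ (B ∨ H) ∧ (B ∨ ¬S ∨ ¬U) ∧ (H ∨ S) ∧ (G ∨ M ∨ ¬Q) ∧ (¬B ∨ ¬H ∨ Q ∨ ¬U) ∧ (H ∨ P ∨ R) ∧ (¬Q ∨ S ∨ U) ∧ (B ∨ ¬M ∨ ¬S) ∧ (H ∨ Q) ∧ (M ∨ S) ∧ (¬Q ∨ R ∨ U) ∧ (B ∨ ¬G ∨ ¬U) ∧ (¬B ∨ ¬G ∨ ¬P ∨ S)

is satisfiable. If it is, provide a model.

Set P = True.
  then (¬P ∨ R) forces R = True.
Set S = False.
  then (H ∨ S) forces H = True.
  then (M ∨ S) forces M = True.
  then (¬M ∨ ¬U) forces U = False.
  then (¬Q ∨ S ∨ U) forces Q = False.
  then (¬G ∨ ¬H ∨ ¬P ∨ U) forces G = False.
Set B = False.
All clauses satisfied.

P=T, R=T, S=F, H=T, U=F, M=T, B=F, Q=F, G=F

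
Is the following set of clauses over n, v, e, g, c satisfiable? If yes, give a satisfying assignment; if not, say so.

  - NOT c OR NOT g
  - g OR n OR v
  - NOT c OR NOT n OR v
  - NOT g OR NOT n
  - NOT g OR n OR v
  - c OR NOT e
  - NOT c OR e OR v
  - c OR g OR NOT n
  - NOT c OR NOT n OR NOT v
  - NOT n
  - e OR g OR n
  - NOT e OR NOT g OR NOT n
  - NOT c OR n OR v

n = False, v = True, e = True, g = False, c = True

Unit clause (NOT n) forces n = False.
Set v = True.
Set e = True.
  then (c OR NOT e) forces c = True.
  then (NOT c OR NOT g) forces g = False.
All clauses satisfied.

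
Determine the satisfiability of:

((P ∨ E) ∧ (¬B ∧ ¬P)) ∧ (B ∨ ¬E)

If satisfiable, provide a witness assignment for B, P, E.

The formula is unsatisfiable.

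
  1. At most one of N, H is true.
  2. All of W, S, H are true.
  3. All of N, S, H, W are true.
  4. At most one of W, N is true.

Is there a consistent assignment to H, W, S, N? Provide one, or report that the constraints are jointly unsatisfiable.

Case H = True:
  (1) with H=T forces N = False.
  Constraint (3) is violated (N=F) — contradiction.
Case H = False:
  Constraint (2) is violated (H=F) — contradiction.
Both cases fail — unsatisfiable.

Unsatisfiable — no assignment works.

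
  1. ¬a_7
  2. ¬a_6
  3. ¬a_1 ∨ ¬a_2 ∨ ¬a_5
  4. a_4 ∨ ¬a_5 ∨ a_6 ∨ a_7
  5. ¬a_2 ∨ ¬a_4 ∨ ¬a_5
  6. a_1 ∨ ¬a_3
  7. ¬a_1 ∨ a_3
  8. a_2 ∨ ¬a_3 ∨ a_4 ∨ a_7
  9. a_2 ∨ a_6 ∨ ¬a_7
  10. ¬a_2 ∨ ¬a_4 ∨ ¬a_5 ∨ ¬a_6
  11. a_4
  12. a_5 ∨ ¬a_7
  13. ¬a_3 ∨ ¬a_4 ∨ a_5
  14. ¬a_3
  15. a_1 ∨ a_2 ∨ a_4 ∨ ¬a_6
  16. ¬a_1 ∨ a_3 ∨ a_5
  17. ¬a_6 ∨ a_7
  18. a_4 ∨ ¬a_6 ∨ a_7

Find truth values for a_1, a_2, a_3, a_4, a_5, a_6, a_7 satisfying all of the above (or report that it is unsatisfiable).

Unit clause (¬a_7) forces a_7 = False.
Unit clause (¬a_6) forces a_6 = False.
Unit clause (a_4) forces a_4 = True.
Unit clause (¬a_3) forces a_3 = False.
In (¬a_1 ∨ a_3) only ¬a_1 is left, so a_1 = False.
Set a_2 = False.
Set a_5 = False.
All clauses satisfied.

a_1 = False, a_2 = False, a_3 = False, a_4 = True, a_5 = False, a_6 = False, a_7 = False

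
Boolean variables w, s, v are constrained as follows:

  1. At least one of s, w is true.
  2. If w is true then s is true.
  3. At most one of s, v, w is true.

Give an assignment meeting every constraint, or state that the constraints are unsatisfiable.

w = False; s = True; v = False

  (1) {s, w}: 1 true — at least one ✓
  (2) w=F ⇒ s: vacuous ✓
  (3) {s, v, w}: 1 true — at most one ✓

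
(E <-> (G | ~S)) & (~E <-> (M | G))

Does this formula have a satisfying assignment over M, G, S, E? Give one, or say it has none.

M: True; G: False; S: True; E: False

  E <-> (G | ~S) = True
    G | ~S = False
      ~S = False
  ~E <-> (M | G) = True
    ~E = True
    M | G = True
Both conjuncts True, so the formula holds.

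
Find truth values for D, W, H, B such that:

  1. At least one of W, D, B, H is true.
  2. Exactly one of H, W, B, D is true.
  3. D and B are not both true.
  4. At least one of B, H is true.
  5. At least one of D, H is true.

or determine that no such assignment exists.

D=F, W=F, H=T, B=F

  (1) {W, D, B, H}: 1 true — at least one ✓
  (2) {H, W, B, D}: 1 true — exactly one ✓
  (3) D=F, B=F — not both ✓
  (4) {B, H}: 1 true — at least one ✓
  (5) {D, H}: 1 true — at least one ✓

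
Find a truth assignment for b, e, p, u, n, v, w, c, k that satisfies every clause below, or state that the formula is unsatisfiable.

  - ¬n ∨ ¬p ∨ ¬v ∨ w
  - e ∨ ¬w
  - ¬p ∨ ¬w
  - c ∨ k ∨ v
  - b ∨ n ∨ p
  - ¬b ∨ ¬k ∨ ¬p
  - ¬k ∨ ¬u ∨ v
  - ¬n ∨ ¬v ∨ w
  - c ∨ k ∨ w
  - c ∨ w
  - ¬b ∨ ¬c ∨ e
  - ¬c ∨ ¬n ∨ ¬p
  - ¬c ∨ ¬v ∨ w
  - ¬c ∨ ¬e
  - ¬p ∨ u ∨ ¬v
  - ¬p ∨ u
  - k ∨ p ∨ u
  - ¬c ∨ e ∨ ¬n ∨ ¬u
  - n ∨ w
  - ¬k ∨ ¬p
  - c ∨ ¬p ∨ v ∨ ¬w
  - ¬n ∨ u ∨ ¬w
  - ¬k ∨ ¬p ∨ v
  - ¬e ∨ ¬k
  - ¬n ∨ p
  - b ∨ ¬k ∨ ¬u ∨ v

b = True, e = True, p = False, u = True, n = False, v = True, w = True, c = False, k = False

Set b = True.
Try e = False:
  (e ∨ ¬w) forces w = False.
  (c ∨ w) forces c = True.
  clause (¬b ∨ ¬c ∨ e) is falsified — backtrack.
So e = True.
  then (¬c ∨ ¬e) forces c = False.
  then (¬e ∨ ¬k) forces k = False.
  then (c ∨ k ∨ v) forces v = True.
  then (c ∨ k ∨ w) forces w = True.
  then (¬p ∨ ¬w) forces p = False.
  then (k ∨ p ∨ u) forces u = True.
  then (¬n ∨ p) forces n = False.
All clauses satisfied.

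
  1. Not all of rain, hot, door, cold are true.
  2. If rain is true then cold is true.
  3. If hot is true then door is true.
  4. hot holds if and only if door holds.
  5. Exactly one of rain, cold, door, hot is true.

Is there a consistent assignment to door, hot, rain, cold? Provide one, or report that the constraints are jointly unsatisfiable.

door = False, hot = False, rain = False, cold = True

  (1) {rain, hot, door, cold}: 1/4 true — not all ✓
  (2) rain=F ⇒ cold: vacuous ✓
  (3) hot=F ⇒ door: vacuous ✓
  (4) hot=F, door=F — same ✓
  (5) {rain, cold, door, hot}: 1 true — exactly one ✓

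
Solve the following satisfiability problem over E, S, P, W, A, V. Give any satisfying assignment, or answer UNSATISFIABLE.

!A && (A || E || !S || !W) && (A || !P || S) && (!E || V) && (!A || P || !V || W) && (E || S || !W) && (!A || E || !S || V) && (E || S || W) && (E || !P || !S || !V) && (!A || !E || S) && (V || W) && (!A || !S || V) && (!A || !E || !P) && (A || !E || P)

E = True, S = True, P = True, W = True, A = False, V = True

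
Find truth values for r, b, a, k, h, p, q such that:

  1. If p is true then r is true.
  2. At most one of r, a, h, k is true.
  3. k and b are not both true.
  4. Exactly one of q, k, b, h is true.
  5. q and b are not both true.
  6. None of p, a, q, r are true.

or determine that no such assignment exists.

r=F; b=F; a=F; k=F; h=T; p=F; q=F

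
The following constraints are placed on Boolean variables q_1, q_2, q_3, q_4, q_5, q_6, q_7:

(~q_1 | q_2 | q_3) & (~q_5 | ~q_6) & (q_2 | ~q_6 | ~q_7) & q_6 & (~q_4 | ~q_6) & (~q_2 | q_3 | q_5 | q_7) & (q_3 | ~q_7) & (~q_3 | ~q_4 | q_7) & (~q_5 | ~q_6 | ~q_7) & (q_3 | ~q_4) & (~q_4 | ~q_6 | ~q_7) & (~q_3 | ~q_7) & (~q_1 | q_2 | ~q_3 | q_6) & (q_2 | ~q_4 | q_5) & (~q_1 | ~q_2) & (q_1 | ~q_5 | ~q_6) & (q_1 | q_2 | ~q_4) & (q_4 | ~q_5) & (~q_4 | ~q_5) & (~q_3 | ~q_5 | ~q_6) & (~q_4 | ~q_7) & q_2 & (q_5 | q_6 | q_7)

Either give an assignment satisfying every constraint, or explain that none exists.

q_1=F, q_2=T, q_3=T, q_4=F, q_5=F, q_6=T, q_7=F

Unit clause (q_6) forces q_6 = True.
In (~q_4 | ~q_6) only ~q_4 is left, so q_4 = False.
In (q_4 | ~q_5) only ~q_5 is left, so q_5 = False.
Unit clause (q_2) forces q_2 = True.
In (~q_1 | ~q_2) only ~q_1 is left, so q_1 = False.
Try q_3 = False:
  (~q_2 | q_3 | q_5 | q_7) forces q_7 = True.
  clause (q_3 | ~q_7) is falsified — backtrack.
So q_3 = True.
  then (~q_3 | ~q_7) forces q_7 = False.
All clauses satisfied.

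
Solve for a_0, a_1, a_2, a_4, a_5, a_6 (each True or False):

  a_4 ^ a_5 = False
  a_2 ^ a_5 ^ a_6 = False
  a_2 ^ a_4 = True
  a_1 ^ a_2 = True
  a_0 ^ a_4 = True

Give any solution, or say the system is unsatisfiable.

a_0=F, a_1=T, a_2=F, a_4=T, a_5=T, a_6=T

a_4 ^ a_5 = T ^ T = False ✓
a_2 ^ a_5 ^ a_6 = F ^ T ^ T = False ✓
a_2 ^ a_4 = F ^ T = True ✓
a_1 ^ a_2 = T ^ F = True ✓
a_0 ^ a_4 = F ^ T = True ✓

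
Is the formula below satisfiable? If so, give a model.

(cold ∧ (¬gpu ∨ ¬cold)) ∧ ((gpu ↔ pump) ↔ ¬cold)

gpu = False, pump = True, cold = True

  cold ∧ (¬gpu ∨ ¬cold) = True
    ¬gpu ∨ ¬cold = True
      ¬gpu = True
      ¬cold = False
  (gpu ↔ pump) ↔ ¬cold = True
    gpu ↔ pump = False
    ¬cold = False
Both conjuncts True, so the formula holds.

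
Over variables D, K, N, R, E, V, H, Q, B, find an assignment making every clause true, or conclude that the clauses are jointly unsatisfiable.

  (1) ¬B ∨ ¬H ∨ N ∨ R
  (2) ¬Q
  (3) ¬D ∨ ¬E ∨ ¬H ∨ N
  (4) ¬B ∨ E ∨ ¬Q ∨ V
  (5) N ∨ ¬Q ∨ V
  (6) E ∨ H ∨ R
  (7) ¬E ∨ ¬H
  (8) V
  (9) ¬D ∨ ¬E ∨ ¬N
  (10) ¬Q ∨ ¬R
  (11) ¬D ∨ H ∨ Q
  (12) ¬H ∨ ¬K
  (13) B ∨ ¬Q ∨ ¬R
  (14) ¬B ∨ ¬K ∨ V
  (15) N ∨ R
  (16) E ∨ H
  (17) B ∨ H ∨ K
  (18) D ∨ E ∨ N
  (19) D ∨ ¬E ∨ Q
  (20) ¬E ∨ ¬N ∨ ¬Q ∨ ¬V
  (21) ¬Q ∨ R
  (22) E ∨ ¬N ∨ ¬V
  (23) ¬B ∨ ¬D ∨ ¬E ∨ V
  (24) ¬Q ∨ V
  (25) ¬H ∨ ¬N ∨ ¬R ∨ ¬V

D = True; K = False; N = False; R = True; E = False; V = True; H = True; Q = False; B = True

Unit clause (¬Q) forces Q = False.
Unit clause (V) forces V = True.
Set D = True.
  then (¬D ∨ H ∨ Q) forces H = True.
  then (¬H ∨ ¬K) forces K = False.
  then (¬E ∨ ¬H) forces E = False.
  then (E ∨ ¬N ∨ ¬V) forces N = False.
  then (N ∨ R) forces R = True.
Set B = True.
All clauses satisfied.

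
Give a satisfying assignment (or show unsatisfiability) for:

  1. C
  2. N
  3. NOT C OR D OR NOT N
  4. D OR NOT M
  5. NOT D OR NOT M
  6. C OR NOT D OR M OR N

C: True; N: True; D: True; M: False

Unit clause (C) forces C = True.
Unit clause (N) forces N = True.
In (NOT C OR D OR NOT N) only D is left, so D = True.
In (NOT D OR NOT M) only NOT M is left, so M = False.
All clauses satisfied.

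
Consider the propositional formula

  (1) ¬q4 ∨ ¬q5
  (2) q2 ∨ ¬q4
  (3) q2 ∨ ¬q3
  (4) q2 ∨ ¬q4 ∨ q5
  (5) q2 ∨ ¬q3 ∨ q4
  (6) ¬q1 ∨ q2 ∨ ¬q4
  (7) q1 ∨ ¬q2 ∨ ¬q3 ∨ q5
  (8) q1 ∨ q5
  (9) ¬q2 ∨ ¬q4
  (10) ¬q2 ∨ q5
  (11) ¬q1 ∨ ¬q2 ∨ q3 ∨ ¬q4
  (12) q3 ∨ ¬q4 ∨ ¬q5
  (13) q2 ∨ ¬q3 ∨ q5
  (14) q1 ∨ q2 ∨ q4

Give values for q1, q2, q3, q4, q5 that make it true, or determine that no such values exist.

Set q1 = False.
  then (q1 ∨ q5) forces q5 = True.
  then (¬q4 ∨ ¬q5) forces q4 = False.
  then (q1 ∨ q2 ∨ q4) forces q2 = True.
Set q3 = False.
All clauses satisfied.

q1=F; q2=T; q3=F; q4=F; q5=T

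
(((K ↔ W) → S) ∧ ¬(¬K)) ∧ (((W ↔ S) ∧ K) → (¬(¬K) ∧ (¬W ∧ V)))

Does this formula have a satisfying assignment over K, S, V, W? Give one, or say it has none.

K = True, S = False, V = True, W = False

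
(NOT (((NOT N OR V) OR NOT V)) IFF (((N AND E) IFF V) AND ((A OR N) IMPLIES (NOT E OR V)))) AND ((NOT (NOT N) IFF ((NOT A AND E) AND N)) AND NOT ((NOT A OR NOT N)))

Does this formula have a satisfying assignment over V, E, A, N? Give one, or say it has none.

Unsatisfiable — no assignment works.

Case N = True: the formula simplifies to (NOT ((V OR NOT V)) IFF ((E IFF V) AND (NOT E OR V))) AND ((NOT A AND E) AND NOT (NOT A)).
  A = True: the conjunct NOT A is False.
  A = False: the conjunct NOT (NOT A) becomes NOT (NOT False) = False.
Case N = False: the conjunct NOT ((NOT A OR NOT N)) becomes NOT ((NOT A OR True)) = False.
Both cases fail — unsatisfiable.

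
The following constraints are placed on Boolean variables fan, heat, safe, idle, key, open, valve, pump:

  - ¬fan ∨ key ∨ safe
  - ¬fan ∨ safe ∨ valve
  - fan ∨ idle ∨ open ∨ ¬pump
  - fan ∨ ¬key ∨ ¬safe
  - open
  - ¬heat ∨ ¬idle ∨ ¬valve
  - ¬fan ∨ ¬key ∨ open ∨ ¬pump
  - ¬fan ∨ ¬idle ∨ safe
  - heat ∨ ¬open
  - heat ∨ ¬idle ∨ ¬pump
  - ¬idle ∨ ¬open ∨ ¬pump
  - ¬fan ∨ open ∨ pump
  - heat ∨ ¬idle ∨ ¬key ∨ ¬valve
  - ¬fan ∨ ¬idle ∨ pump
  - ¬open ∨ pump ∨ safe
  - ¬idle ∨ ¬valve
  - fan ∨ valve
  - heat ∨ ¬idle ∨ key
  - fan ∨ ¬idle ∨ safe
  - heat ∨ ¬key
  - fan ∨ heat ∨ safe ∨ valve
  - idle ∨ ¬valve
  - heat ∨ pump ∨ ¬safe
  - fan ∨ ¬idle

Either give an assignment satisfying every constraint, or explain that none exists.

Unit clause (open) forces open = True.
In (heat ∨ ¬open) only heat is left, so heat = True.
Try fan = False:
  (fan ∨ valve) forces valve = True.
  (¬heat ∨ ¬idle ∨ ¬valve) forces idle = False.
  clause (idle ∨ ¬valve) is falsified — backtrack.
So fan = True.
Set safe = True.
Try idle = True:
  (¬heat ∨ ¬idle ∨ ¬valve) forces valve = False.
  (¬idle ∨ ¬open ∨ ¬pump) forces pump = False.
  clause (¬fan ∨ ¬idle ∨ pump) is falsified — backtrack.
So idle = False.
  then (idle ∨ ¬valve) forces valve = False.
Set key = False.
Set pump = True.
All clauses satisfied.

fan = True, heat = True, safe = True, idle = False, key = False, open = True, valve = False, pump = True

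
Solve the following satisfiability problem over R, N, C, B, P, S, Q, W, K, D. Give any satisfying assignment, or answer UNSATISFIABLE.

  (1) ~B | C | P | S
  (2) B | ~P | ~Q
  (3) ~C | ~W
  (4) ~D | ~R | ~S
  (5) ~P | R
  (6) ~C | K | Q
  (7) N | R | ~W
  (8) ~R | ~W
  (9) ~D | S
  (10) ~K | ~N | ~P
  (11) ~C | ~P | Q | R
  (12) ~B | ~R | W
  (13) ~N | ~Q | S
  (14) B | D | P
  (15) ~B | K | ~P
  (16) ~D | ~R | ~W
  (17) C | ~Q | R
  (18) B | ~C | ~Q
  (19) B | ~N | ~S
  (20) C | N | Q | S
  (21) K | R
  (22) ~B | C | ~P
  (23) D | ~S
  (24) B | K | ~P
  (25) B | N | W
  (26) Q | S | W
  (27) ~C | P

Set R = False.
  then (~P | R) forces P = False.
  then (K | R) forces K = True.
  then (~C | P) forces C = False.
  then (C | ~Q | R) forces Q = False.
Set N = True.
Try B = False:
  (B | D | P) forces D = True.
  (~D | S) forces S = True.
  clause (B | ~N | ~S) is falsified — backtrack.
So B = True.
  then (~B | C | P | S) forces S = True.
  then (D | ~S) forces D = True.
Set W = False.
All clauses satisfied.

R: False, N: True, C: False, B: True, P: False, S: True, Q: False, W: False, K: True, D: True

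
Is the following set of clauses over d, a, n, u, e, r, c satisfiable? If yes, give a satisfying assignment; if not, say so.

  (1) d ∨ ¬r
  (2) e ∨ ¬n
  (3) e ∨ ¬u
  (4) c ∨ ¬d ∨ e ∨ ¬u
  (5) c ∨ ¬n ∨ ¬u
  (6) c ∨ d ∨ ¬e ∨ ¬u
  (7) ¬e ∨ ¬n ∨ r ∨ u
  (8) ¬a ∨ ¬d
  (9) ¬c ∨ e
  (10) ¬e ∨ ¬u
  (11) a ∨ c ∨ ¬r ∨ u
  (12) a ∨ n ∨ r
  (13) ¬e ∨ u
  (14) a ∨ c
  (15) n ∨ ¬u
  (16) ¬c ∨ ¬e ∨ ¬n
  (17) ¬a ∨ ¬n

d = False, a = True, n = False, u = False, e = False, r = False, c = False

Try d = True:
  (¬a ∨ ¬d) forces a = False.
  (a ∨ c) forces c = True.
  (¬c ∨ e) forces e = True.
  (¬e ∨ ¬u) forces u = False.
  clause (¬e ∨ u) is falsified — backtrack.
So d = False.
  then (d ∨ ¬r) forces r = False.
Try a = False:
  (a ∨ n ∨ r) forces n = True.
  (e ∨ ¬n) forces e = True.
  (¬e ∨ ¬n ∨ r ∨ u) forces u = True.
  clause (¬e ∨ ¬u) is falsified — backtrack.
So a = True.
  then (¬a ∨ ¬n) forces n = False.
  then (n ∨ ¬u) forces u = False.
  then (¬e ∨ u) forces e = False.
  then (¬c ∨ e) forces c = False.
All clauses satisfied.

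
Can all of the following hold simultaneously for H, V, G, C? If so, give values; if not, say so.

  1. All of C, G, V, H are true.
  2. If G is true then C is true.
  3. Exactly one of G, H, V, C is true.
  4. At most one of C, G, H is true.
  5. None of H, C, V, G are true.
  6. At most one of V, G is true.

UNSATISFIABLE

Case H = True:
  Constraint (5) is violated (H=T) — contradiction.
Case H = False:
  Constraint (1) is violated (H=F) — contradiction.
Both cases fail — unsatisfiable.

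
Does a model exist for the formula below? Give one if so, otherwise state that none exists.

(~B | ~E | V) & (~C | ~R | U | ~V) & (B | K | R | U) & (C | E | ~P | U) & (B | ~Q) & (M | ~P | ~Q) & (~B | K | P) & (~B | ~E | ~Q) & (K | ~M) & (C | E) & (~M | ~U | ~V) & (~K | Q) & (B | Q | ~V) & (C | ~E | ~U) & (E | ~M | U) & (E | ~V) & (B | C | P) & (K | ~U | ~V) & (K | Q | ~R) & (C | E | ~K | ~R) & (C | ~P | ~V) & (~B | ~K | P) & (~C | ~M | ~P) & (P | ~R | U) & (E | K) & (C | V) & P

Q = False, U = True, P = True, R = False, E = True, B = False, K = False, V = False, C = True, M = False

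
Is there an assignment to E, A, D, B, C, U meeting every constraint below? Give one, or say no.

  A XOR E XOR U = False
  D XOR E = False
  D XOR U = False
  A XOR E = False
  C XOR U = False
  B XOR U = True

E=F, A=F, D=F, B=T, C=F, U=F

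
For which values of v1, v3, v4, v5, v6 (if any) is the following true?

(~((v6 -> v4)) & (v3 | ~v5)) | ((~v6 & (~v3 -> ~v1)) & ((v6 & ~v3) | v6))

v1=F; v3=T; v4=F; v5=F; v6=T

  (~((v6 -> v4)) & (v3 | ~v5)) | ((~v6 & (~v3 -> ~v1)) & ((v6 & ~v3) | v6)) = True
    ~((v6 -> v4)) & (v3 | ~v5) = True
      ~((v6 -> v4)) = True
        v6 -> v4 = False
      v3 | ~v5 = True
        ~v5 = True
    (~v6 & (~v3 -> ~v1)) & ((v6 & ~v3) | v6) = False
      ~v6 & (~v3 -> ~v1) = False
        ~v6 = False
        ~v3 -> ~v1 = True
          ~v3 = False
          ~v1 = True
      (v6 & ~v3) | v6 = True
        v6 & ~v3 = False
          ~v3 = False
The formula evaluates to True.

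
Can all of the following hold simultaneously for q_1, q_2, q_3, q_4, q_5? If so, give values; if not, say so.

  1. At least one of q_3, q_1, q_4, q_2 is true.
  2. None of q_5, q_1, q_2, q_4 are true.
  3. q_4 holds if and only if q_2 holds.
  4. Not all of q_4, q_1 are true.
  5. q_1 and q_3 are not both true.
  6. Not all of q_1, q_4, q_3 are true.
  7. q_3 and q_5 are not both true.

q_1=F, q_2=F, q_3=T, q_4=F, q_5=F

  (1) {q_3, q_1, q_4, q_2}: 1 true — at least one ✓
  (2) {q_5, q_1, q_2, q_4}: 0 true — none ✓
  (3) q_4=F, q_2=F — same ✓
  (4) {q_4, q_1}: 0/2 true — not all ✓
  (5) q_1=F, q_3=T — not both ✓
  (6) {q_1, q_4, q_3}: 1/3 true — not all ✓
  (7) q_3=T, q_5=F — not both ✓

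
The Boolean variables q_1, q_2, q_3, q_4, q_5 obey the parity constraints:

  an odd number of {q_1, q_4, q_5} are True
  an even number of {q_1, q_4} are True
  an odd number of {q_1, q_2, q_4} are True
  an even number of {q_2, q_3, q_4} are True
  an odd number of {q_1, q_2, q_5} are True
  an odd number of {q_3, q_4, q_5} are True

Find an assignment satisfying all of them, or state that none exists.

Unsatisfiable — no assignment works.

Adding constraints 1, 3, 4, 6 mod 2: every variable appears an even number of times on the left, so the left side is 0.
But the right sides sum to 1 (mod 2). 0 ≠ 1 — the system is inconsistent.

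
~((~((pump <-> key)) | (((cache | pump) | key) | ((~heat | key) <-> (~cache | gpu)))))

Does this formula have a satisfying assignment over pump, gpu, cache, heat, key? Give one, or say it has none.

pump=F, gpu=T, cache=F, heat=T, key=F

  ~((~((pump <-> key)) | (((cache | pump) | key) | ((~heat | key) <-> (~cache | gpu))))) = True
    ~((pump <-> key)) | (((cache | pump) | key) | ((~heat | key) <-> (~cache | gpu))) = False
      ~((pump <-> key)) = False
        pump <-> key = True
      ((cache | pump) | key) | ((~heat | key) <-> (~cache | gpu)) = False
        (cache | pump) | key = False
          cache | pump = False
        (~heat | key) <-> (~cache | gpu) = False
          ~heat | key = False
            ~heat = False
          ~cache | gpu = True
            ~cache = True
The formula evaluates to True.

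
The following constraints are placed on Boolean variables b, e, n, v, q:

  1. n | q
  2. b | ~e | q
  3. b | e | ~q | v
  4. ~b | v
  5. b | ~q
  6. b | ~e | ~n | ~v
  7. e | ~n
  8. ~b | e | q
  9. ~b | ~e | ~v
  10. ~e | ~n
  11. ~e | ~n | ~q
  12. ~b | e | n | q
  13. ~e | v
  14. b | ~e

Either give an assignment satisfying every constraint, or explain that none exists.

Try b = False:
  (b | ~q) forces q = False.
  (n | q) forces n = True.
  (b | ~e | q) forces e = False.
  clause (e | ~n) is falsified — backtrack.
So b = True.
  then (~b | v) forces v = True.
  then (~b | ~e | ~v) forces e = False.
  then (e | ~n) forces n = False.
  then (~b | e | q) forces q = True.
All clauses satisfied.

b=T; e=F; n=F; v=T; q=T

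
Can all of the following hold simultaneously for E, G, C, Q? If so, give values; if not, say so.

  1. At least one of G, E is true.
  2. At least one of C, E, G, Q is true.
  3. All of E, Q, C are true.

E=T, G=T, C=T, Q=T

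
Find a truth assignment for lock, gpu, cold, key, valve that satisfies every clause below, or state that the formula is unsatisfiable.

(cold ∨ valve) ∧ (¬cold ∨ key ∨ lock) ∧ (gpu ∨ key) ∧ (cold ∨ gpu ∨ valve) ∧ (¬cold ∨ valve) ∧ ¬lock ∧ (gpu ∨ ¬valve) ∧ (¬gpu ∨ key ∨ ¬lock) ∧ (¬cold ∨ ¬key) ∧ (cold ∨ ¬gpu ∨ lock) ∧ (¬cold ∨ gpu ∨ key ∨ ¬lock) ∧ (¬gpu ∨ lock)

Case valve = True:
  (¬lock) forces lock = False.
  (gpu ∨ ¬valve) forces gpu = True.
  Clause (¬gpu ∨ lock) is falsified — contradiction.
Case valve = False:
  (cold ∨ valve) forces cold = True.
  Clause (¬cold ∨ valve) is falsified — contradiction.
Both cases fail, so the formula is unsatisfiable.

Unsatisfiable — no assignment works.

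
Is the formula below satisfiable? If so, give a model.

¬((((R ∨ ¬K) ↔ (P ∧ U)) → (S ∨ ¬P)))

U = True; S = False; P = True; K = False; R = False

  ¬((((R ∨ ¬K) ↔ (P ∧ U)) → (S ∨ ¬P))) = True
    ((R ∨ ¬K) ↔ (P ∧ U)) → (S ∨ ¬P) = False
      (R ∨ ¬K) ↔ (P ∧ U) = True
        R ∨ ¬K = True
          ¬K = True
        P ∧ U = True
      S ∨ ¬P = False
        ¬P = False
The formula evaluates to True.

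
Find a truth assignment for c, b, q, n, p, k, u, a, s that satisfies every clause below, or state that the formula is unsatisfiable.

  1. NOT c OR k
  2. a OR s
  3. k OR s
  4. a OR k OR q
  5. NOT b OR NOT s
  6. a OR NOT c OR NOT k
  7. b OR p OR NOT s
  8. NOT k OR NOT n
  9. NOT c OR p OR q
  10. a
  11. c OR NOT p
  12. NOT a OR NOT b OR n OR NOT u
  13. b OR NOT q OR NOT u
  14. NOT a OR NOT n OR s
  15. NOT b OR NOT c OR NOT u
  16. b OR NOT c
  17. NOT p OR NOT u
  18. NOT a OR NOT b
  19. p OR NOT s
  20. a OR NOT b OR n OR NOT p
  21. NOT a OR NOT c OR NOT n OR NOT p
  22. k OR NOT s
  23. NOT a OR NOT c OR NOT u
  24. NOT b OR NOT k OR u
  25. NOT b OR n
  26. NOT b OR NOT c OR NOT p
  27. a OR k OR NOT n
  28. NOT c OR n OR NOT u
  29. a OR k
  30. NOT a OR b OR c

No satisfying assignment exists.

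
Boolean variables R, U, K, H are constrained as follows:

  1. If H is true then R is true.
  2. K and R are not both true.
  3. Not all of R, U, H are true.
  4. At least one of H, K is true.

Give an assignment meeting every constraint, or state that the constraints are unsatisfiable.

R = True, U = False, K = False, H = True

  (1) H=T ⇒ R: T ✓
  (2) K=F, R=T — not both ✓
  (3) {R, U, H}: 2/3 true — not all ✓
  (4) {H, K}: 1 true — at least one ✓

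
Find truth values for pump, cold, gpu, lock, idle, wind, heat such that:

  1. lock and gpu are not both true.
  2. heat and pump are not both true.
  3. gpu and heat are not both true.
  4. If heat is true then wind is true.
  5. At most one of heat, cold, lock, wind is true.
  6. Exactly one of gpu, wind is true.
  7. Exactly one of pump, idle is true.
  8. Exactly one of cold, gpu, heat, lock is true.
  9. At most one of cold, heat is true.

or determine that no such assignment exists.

pump = False; cold = False; gpu = True; lock = False; idle = True; wind = False; heat = False

  (1) lock=F, gpu=T — not both ✓
  (2) heat=F, pump=F — not both ✓
  (3) gpu=T, heat=F — not both ✓
  (4) heat=F ⇒ wind: vacuous ✓
  (5) {heat, cold, lock, wind}: 0 true — at most one ✓
  (6) {gpu, wind}: 1 true — exactly one ✓
  (7) {pump, idle}: 1 true — exactly one ✓
  (8) {cold, gpu, heat, lock}: 1 true — exactly one ✓
  (9) {cold, heat}: 0 true — at most one ✓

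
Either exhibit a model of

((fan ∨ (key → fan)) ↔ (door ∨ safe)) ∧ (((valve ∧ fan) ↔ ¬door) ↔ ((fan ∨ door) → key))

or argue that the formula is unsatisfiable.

door: True, safe: False, fan: True, valve: False, key: True

  (fan ∨ (key → fan)) ↔ (door ∨ safe) = True
    fan ∨ (key → fan) = True
      key → fan = True
    door ∨ safe = True
  ((valve ∧ fan) ↔ ¬door) ↔ ((fan ∨ door) → key) = True
    (valve ∧ fan) ↔ ¬door = True
      valve ∧ fan = False
      ¬door = False
    (fan ∨ door) → key = True
      fan ∨ door = True
Both conjuncts True, so the formula holds.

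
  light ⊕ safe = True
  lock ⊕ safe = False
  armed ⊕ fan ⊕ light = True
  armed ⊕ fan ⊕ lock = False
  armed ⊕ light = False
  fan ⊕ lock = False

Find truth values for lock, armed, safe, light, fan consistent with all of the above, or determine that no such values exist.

lock=T, armed=F, safe=T, light=F, fan=T

light ⊕ safe = F ⊕ T = True ✓
lock ⊕ safe = T ⊕ T = False ✓
armed ⊕ fan ⊕ light = F ⊕ T ⊕ F = True ✓
armed ⊕ fan ⊕ lock = F ⊕ T ⊕ T = False ✓
armed ⊕ light = F ⊕ F = False ✓
fan ⊕ lock = T ⊕ T = False ✓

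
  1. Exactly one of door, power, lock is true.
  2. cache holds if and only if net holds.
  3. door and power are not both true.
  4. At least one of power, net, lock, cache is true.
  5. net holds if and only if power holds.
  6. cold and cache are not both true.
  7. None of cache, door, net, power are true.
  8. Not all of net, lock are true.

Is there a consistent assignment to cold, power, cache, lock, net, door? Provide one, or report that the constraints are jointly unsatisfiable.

cold = True; power = False; cache = False; lock = True; net = False; door = False

  (1) {door, power, lock}: 1 true — exactly one ✓
  (2) cache=F, net=F — same ✓
  (3) door=F, power=F — not both ✓
  (4) {power, net, lock, cache}: 1 true — at least one ✓
  (5) net=F, power=F — same ✓
  (6) cold=T, cache=F — not both ✓
  (7) {cache, door, net, power}: 0 true — none ✓
  (8) {net, lock}: 1/2 true — not all ✓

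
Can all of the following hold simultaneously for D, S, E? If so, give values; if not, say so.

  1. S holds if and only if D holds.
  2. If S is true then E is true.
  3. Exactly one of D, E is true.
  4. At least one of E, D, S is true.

D = False; S = False; E = True

  (1) S=F, D=F — same ✓
  (2) S=F ⇒ E: vacuous ✓
  (3) {D, E}: 1 true — exactly one ✓
  (4) {E, D, S}: 1 true — at least one ✓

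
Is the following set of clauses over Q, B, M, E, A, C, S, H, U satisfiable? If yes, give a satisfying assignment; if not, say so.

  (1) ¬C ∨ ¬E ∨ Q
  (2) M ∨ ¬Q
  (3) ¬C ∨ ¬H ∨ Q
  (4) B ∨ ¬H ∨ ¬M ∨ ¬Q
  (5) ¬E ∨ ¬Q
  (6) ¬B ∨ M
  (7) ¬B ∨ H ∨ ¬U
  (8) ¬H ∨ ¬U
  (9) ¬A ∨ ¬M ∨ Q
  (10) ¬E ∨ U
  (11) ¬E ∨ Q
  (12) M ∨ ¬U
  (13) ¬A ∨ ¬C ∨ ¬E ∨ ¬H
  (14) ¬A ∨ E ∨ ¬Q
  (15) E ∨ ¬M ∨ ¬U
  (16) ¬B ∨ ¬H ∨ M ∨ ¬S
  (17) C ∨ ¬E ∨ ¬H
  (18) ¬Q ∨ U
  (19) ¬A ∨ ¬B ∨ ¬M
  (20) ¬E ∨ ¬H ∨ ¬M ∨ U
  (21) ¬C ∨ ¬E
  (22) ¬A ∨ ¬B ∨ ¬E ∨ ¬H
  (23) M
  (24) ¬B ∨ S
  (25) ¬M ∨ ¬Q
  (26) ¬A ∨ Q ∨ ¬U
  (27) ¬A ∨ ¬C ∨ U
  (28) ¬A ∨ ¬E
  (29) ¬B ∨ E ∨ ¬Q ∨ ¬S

Q: False, B: False, M: True, E: False, A: False, C: False, S: False, H: False, U: False

Unit clause (M) forces M = True.
In (¬M ∨ ¬Q) only ¬Q is left, so Q = False.
In (¬A ∨ ¬M ∨ Q) only ¬A is left, so A = False.
In (¬E ∨ Q) only ¬E is left, so E = False.
In (E ∨ ¬M ∨ ¬U) only ¬U is left, so U = False.
Set B = False.
Set C = False.
Set S = False.
Set H = False.
All clauses satisfied.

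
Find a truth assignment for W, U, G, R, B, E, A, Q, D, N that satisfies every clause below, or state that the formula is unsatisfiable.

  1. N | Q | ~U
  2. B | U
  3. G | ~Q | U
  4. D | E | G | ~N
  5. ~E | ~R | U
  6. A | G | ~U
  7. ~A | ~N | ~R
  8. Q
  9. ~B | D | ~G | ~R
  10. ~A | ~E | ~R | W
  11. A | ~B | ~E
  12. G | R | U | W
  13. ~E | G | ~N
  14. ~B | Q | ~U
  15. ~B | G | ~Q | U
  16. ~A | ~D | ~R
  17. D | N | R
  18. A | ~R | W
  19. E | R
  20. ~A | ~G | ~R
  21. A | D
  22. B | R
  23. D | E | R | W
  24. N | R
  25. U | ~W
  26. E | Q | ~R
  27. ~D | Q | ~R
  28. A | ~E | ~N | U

W = True, U = True, G = True, R = True, B = False, E = False, A = False, Q = True, D = True, N = True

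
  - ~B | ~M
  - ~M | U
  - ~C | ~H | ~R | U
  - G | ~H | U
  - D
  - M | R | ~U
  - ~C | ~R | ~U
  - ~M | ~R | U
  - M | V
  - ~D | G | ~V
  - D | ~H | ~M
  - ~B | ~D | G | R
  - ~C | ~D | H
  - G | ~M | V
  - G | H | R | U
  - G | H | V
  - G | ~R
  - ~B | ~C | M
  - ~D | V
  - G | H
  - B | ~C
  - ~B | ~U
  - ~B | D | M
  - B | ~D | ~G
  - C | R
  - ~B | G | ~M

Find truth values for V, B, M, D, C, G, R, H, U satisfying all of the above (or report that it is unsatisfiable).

V: True, B: True, M: False, D: True, C: False, G: True, R: True, H: True, U: False

Unit clause (D) forces D = True.
In (~D | V) only V is left, so V = True.
In (~D | G | ~V) only G is left, so G = True.
In (B | ~D | ~G) only B is left, so B = True.
In (~B | ~M) only ~M is left, so M = False.
In (~B | ~C | M) only ~C is left, so C = False.
In (~B | ~U) only ~U is left, so U = False.
In (C | R) only R is left, so R = True.
Set H = True.
All clauses satisfied.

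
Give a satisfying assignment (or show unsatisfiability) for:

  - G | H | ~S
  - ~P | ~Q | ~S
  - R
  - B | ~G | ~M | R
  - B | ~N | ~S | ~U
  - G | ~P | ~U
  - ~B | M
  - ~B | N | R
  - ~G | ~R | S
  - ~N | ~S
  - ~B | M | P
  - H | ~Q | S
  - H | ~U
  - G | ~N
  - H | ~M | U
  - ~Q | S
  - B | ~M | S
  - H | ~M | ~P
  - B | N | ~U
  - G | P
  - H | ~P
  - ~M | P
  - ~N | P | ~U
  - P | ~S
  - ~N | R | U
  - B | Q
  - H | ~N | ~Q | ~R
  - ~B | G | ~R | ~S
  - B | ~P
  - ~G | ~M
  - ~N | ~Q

Unit clause (R) forces R = True.
Set S = False.
  then (~G | ~R | S) forces G = False.
  then (G | ~N) forces N = False.
  then (~Q | S) forces Q = False.
  then (G | P) forces P = True.
  then (H | ~P) forces H = True.
  then (B | Q) forces B = True.
  then (G | ~P | ~U) forces U = False.
  then (~B | M) forces M = True.
All clauses satisfied.

S=F; H=T; G=F; U=F; P=T; N=F; R=T; Q=F; B=T; M=T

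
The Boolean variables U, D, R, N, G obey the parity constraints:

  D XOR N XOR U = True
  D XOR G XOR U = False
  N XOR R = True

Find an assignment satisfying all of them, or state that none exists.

U = True, D = False, R = True, N = False, G = True

D XOR N XOR U = F XOR F XOR T = True ✓
D XOR G XOR U = F XOR T XOR T = False ✓
N XOR R = F XOR T = True ✓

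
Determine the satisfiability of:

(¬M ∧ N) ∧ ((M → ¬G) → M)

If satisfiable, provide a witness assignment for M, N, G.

Unsatisfiable

Case M = True: the conjunct ¬M is False.
Case M = False: the conjunct (M → ¬G) → M becomes (False → ¬G) → False = False.
Both cases fail — unsatisfiable.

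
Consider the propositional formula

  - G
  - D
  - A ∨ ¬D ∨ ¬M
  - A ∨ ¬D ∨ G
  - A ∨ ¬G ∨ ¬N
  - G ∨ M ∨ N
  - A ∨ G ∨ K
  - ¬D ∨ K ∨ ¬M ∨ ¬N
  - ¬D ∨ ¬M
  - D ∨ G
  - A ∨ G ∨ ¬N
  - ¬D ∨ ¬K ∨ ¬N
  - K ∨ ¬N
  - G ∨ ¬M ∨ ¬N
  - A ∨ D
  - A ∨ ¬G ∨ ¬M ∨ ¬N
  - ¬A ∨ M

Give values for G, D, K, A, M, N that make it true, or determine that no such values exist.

Unit clause (G) forces G = True.
Unit clause (D) forces D = True.
In (¬D ∨ ¬M) only ¬M is left, so M = False.
In (¬A ∨ M) only ¬A is left, so A = False.
In (A ∨ ¬G ∨ ¬N) only ¬N is left, so N = False.
Set K = False.
All clauses satisfied.

G=T, D=T, K=F, A=F, M=F, N=F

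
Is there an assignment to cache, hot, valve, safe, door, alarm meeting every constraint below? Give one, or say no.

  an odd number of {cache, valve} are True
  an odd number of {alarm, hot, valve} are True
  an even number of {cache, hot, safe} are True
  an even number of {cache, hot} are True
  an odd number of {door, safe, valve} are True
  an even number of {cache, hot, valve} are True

cache = True; hot = True; valve = False; safe = False; door = True; alarm = False

{cache, valve}: 1 true → odd ✓
{alarm, hot, valve}: 1 true → odd ✓
{cache, hot, safe}: 2 true → even ✓
{cache, hot}: 2 true → even ✓
{door, safe, valve}: 1 true → odd ✓
{cache, hot, valve}: 2 true → even ✓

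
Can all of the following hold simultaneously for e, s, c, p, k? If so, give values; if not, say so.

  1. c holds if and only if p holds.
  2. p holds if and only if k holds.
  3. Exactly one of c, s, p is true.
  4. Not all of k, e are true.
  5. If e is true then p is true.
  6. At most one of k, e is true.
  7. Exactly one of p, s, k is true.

e = False; s = True; c = False; p = False; k = False

  (1) c=F, p=F — same ✓
  (2) p=F, k=F — same ✓
  (3) {c, s, p}: 1 true — exactly one ✓
  (4) {k, e}: 0/2 true — not all ✓
  (5) e=F ⇒ p: vacuous ✓
  (6) {k, e}: 0 true — at most one ✓
  (7) {p, s, k}: 1 true — exactly one ✓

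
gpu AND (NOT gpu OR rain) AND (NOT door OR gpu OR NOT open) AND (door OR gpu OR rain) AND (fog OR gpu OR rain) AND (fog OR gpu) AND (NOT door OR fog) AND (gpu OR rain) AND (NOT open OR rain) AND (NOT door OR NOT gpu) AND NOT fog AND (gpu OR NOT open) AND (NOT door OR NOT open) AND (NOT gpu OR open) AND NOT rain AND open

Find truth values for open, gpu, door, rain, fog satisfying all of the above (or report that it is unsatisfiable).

Unsatisfiable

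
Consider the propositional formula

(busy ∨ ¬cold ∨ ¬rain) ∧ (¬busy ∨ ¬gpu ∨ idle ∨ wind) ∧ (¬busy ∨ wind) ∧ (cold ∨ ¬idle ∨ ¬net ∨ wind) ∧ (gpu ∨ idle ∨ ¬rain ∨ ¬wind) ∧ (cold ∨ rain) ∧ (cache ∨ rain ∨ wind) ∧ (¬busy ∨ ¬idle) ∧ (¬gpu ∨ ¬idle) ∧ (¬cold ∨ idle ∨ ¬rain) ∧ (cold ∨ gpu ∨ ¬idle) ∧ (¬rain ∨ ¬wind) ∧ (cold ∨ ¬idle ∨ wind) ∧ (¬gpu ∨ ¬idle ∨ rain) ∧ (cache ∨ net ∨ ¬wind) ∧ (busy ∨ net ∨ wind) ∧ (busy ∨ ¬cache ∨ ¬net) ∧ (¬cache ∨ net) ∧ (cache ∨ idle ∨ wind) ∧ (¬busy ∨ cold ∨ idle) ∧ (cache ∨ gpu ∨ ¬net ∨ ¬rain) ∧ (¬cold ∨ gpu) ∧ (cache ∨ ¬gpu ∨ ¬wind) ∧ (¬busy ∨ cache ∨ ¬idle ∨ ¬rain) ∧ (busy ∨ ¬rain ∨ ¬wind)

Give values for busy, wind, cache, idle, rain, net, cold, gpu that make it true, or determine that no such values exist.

Set busy = True.
  then (¬busy ∨ wind) forces wind = True.
  then (¬busy ∨ ¬idle) forces idle = False.
  then (¬rain ∨ ¬wind) forces rain = False.
  then (¬busy ∨ cold ∨ idle) forces cold = True.
  then (¬cold ∨ gpu) forces gpu = True.
  then (cache ∨ ¬gpu ∨ ¬wind) forces cache = True.
  then (¬cache ∨ net) forces net = True.
All clauses satisfied.

busy=T; wind=T; cache=T; idle=F; rain=F; net=T; cold=T; gpu=T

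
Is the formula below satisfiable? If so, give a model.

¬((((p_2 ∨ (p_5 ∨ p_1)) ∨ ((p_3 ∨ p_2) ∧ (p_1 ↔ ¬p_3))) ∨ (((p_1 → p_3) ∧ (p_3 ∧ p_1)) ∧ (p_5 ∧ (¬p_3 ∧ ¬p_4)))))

p_1=F, p_2=F, p_3=F, p_4=F, p_5=F

  ¬((((p_2 ∨ (p_5 ∨ p_1)) ∨ ((p_3 ∨ p_2) ∧ (p_1 ↔ ¬p_3))) ∨ (((p_1 → p_3) ∧ (p_3 ∧ p_1)) ∧ (p_5 ∧ (¬p_3 ∧ ¬p_4))))) = True
    ((p_2 ∨ (p_5 ∨ p_1)) ∨ ((p_3 ∨ p_2) ∧ (p_1 ↔ ¬p_3))) ∨ (((p_1 → p_3) ∧ (p_3 ∧ p_1)) ∧ (p_5 ∧ (¬p_3 ∧ ¬p_4))) = False
      (p_2 ∨ (p_5 ∨ p_1)) ∨ ((p_3 ∨ p_2) ∧ (p_1 ↔ ¬p_3)) = False
        p_2 ∨ (p_5 ∨ p_1) = False
          p_5 ∨ p_1 = False
        (p_3 ∨ p_2) ∧ (p_1 ↔ ¬p_3) = False
          p_3 ∨ p_2 = False
          p_1 ↔ ¬p_3 = False
            ¬p_3 = True
      ((p_1 → p_3) ∧ (p_3 ∧ p_1)) ∧ (p_5 ∧ (¬p_3 ∧ ¬p_4)) = False
        (p_1 → p_3) ∧ (p_3 ∧ p_1) = False
          p_1 → p_3 = True
          p_3 ∧ p_1 = False
        p_5 ∧ (¬p_3 ∧ ¬p_4) = False
          ¬p_3 ∧ ¬p_4 = True
            ¬p_3 = True
            ¬p_4 = True
The formula evaluates to True.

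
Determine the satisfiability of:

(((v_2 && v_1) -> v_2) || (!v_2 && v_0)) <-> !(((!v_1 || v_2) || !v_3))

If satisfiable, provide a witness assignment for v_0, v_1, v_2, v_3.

v_0 = False, v_1 = True, v_2 = False, v_3 = True

  (((v_2 && v_1) -> v_2) || (!v_2 && v_0)) <-> !(((!v_1 || v_2) || !v_3)) = True
    ((v_2 && v_1) -> v_2) || (!v_2 && v_0) = True
      (v_2 && v_1) -> v_2 = True
        v_2 && v_1 = False
      !v_2 && v_0 = False
        !v_2 = True
    !(((!v_1 || v_2) || !v_3)) = True
      (!v_1 || v_2) || !v_3 = False
        !v_1 || v_2 = False
          !v_1 = False
        !v_3 = False
The formula evaluates to True.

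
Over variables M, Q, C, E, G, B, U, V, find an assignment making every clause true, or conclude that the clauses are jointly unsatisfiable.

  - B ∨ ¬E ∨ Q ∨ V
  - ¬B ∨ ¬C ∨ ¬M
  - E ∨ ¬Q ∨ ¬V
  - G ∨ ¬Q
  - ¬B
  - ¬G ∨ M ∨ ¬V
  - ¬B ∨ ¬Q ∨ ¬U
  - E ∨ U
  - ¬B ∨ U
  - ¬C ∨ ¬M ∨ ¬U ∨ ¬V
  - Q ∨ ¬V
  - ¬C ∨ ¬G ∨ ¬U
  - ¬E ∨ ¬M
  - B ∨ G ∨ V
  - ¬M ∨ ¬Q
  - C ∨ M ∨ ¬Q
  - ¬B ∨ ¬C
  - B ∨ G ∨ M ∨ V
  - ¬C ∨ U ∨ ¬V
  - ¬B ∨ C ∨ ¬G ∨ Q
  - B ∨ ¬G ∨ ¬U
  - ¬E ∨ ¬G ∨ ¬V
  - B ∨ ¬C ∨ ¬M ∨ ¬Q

Unit clause (¬B) forces B = False.
Set M = False.
Try Q = False:
  (Q ∨ ¬V) forces V = False.
  (B ∨ ¬E ∨ Q ∨ V) forces E = False.
  (E ∨ U) forces U = True.
  (B ∨ G ∨ V) forces G = True.
  clause (B ∨ ¬G ∨ ¬U) is falsified — backtrack.
So Q = True.
  then (G ∨ ¬Q) forces G = True.
  then (¬G ∨ M ∨ ¬V) forces V = False.
  then (C ∨ M ∨ ¬Q) forces C = True.
  then (B ∨ ¬G ∨ ¬U) forces U = False.
  then (E ∨ U) forces E = True.
All clauses satisfied.

M: False, Q: True, C: True, E: True, G: True, B: False, U: False, V: False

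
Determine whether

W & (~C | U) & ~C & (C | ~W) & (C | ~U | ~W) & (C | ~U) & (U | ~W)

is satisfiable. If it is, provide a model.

UNSATISFIABLE

Case C = True:
  Clause (~C) is falsified — contradiction.
Case C = False:
  (W) forces W = True.
  Clause (C | ~W) is falsified — contradiction.
Both cases fail, so the formula is unsatisfiable.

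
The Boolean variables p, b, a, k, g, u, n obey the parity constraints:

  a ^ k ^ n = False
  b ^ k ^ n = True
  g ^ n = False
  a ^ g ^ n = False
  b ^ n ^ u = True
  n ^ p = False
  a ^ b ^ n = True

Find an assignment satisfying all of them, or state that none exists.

p = False; b = True; a = False; k = False; g = False; u = False; n = False

a ^ k ^ n = F ^ F ^ F = False ✓
b ^ k ^ n = T ^ F ^ F = True ✓
g ^ n = F ^ F = False ✓
a ^ g ^ n = F ^ F ^ F = False ✓
b ^ n ^ u = T ^ F ^ F = True ✓
n ^ p = F ^ F = False ✓
a ^ b ^ n = F ^ T ^ F = True ✓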